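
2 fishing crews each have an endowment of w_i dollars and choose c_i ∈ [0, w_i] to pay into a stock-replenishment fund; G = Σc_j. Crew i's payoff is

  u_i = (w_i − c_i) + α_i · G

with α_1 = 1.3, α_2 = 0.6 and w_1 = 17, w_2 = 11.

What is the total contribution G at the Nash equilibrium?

∂u_i/∂c_i = α_i − 1, so crew i contributes w_i if α_i > 1, else 0.
α_i > 1 for i ∈ {1}; NE contributions (17, 0), G = 17.

17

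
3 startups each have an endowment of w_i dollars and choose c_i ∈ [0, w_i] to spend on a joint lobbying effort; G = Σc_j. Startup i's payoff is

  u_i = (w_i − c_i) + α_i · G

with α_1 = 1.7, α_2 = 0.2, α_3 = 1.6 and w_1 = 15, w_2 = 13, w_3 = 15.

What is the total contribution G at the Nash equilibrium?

30

∂u_i/∂c_i = α_i − 1, so startup i contributes w_i if α_i > 1, else 0.
α_i > 1 for i ∈ {1, 3}; NE contributions (15, 0, 15), G = 30.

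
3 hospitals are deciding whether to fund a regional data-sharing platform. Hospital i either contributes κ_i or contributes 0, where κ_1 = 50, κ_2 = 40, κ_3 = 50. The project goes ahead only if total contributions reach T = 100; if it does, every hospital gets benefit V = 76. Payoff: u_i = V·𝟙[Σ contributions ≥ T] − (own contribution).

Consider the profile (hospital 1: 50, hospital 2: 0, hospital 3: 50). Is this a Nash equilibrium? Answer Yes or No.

Yes

Total = 100 ≥ 100: provided.
Hospital 1 (pledges 50, payoff 26): dropping to 0 → total 50, payoff 0. No gain.
Hospital 2 (pledges 0, payoff 76): pledging 40 → total 140, payoff 36. No gain.
Hospital 3 (pledges 50, payoff 26): dropping to 0 → total 50, payoff 0. No gain.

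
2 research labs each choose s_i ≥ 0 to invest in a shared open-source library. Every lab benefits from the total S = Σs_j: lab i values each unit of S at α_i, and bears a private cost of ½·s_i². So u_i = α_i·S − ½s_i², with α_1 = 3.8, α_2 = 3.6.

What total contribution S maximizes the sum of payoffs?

14.8

Planner FOC: ∂(Σu_j)/∂s_i = (Σα_j) − s_i = 0, so s_i^SO = Σα_j = 7.4 for every i; S^SO = 14.8.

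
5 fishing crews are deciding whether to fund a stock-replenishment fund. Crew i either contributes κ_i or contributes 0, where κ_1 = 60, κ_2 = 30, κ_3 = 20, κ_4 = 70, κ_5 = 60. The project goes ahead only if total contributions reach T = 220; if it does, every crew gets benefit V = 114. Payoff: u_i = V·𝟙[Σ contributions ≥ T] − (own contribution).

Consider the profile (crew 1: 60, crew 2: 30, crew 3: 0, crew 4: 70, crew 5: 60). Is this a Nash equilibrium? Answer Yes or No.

Total = 220 ≥ 220: provided.
Crew 1 (pledges 60, payoff 54): dropping to 0 → total 160, payoff 0. No gain.
Crew 2 (pledges 30, payoff 84): dropping to 0 → total 190, payoff 0. No gain.
Crew 3 (pledges 0, payoff 114): pledging 20 → total 240, payoff 94. No gain.
Crew 4 (pledges 70, payoff 44): dropping to 0 → total 150, payoff 0. No gain.
Crew 5 (pledges 60, payoff 54): dropping to 0 → total 160, payoff 0. No gain.

Yes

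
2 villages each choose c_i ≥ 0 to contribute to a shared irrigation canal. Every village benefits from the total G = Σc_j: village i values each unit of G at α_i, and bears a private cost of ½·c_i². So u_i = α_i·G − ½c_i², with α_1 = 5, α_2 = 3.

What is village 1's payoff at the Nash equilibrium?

27.5

Village i's FOC: ∂u_i/∂c_i = α_i − c_i = 0, so c_i* = α_i.
NE contributions = (5, 3); G = 8.
u_1 = α_1·G − ½·(c_1)² = 5·8 − ½·5² = 27.5.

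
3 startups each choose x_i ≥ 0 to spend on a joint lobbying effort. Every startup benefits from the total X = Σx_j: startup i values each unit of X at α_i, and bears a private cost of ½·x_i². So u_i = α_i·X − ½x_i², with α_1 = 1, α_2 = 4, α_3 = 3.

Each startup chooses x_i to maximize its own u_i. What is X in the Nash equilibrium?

Startup i's FOC: ∂u_i/∂x_i = α_i − x_i = 0, so x_i* = α_i.
NE contributions = (1, 4, 3); X = 8.

8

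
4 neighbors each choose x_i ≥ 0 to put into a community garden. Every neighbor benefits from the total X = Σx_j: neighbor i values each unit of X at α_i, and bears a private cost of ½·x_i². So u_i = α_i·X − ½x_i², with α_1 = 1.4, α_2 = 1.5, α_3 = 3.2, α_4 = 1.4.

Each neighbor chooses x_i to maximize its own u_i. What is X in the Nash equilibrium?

7.5

Neighbor i's FOC: ∂u_i/∂x_i = α_i − x_i = 0, so x_i* = α_i.
NE contributions = (1.4, 1.5, 3.2, 1.4); X = 7.5.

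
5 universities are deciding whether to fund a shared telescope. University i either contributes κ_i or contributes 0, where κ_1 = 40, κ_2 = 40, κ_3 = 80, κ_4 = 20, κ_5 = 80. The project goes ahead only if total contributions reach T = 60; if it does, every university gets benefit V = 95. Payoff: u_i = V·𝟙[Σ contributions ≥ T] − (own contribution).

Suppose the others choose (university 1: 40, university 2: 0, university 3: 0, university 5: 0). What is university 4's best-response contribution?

20

Others' total = 40. Contributing 20 brings total to 60 ≥ 60: gain V − κ_4 = 75.
Best response: 20.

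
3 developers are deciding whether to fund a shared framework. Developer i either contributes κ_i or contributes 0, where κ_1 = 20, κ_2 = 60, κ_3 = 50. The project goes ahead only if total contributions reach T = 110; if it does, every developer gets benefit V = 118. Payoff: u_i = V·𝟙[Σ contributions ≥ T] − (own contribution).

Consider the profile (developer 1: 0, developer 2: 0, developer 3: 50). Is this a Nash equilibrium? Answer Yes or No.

Total = 50 < 110: not provided.
Developer 1 (pledges 0, payoff 0): pledging 20 → total 70, payoff -20. No gain.
Developer 2 (pledges 0, payoff 0): pledging 60 → total 110, payoff 58. Profitable deviation.

No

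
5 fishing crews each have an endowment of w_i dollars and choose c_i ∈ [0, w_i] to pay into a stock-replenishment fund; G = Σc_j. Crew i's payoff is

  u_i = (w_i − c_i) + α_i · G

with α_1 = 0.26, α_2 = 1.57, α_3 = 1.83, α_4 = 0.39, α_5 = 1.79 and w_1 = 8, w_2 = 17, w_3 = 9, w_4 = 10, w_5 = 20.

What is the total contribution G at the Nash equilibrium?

46

∂u_i/∂c_i = α_i − 1, so crew i contributes w_i if α_i > 1, else 0.
α_i > 1 for i ∈ {2, 3, 5}; NE contributions (0, 17, 9, 0, 20), G = 46.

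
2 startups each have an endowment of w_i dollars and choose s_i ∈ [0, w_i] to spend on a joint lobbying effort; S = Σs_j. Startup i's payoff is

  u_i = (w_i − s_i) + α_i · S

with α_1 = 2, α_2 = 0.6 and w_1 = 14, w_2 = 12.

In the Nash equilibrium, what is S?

∂u_i/∂s_i = α_i − 1, so startup i contributes w_i if α_i > 1, else 0.
α_i > 1 for i ∈ {1}; NE contributions (14, 0), S = 14.

14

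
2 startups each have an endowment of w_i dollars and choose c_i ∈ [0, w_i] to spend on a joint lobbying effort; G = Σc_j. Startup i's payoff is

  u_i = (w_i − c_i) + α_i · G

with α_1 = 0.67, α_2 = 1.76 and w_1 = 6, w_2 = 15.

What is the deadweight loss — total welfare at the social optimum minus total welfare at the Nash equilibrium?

∂u_i/∂c_i = α_i − 1, so startup i contributes w_i if α_i > 1, else 0.
α_i > 1 for i ∈ {2}; NE contributions (0, 15), G = 15.
W^NE = Σw_i − G^NE + (Σα_i)·G^NE = 21 + 1.43·15 = 42.45.
Planner: ∂(Σu_j)/∂c_i = Σα_j − 1 = 1.43 > 0, so everyone contributes w_i; G^SO = 21, W^SO = 21 + 1.43·21 = 51.03.
Deadweight loss = 8.58.

8.58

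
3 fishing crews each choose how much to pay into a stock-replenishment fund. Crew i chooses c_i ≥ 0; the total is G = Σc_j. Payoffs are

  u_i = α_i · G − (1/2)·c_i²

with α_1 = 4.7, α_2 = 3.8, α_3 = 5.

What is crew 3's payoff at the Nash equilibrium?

Crew i's FOC: ∂u_i/∂c_i = α_i − c_i = 0, so c_i* = α_i.
NE contributions = (4.7, 3.8, 5); G = 13.5.
u_3 = α_3·G − ½·(c_3)² = 5·13.5 − ½·5² = 55.

55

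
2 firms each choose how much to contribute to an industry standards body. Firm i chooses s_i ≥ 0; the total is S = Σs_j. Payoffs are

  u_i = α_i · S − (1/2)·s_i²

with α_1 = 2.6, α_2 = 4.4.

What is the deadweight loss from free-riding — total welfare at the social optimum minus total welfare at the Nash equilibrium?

13.06

Firm i's FOC: ∂u_i/∂s_i = α_i − s_i = 0, so s_i* = α_i.
NE contributions = (2.6, 4.4); S = 7.
W^NE = (Σα)·S − ½Σα_i² = 7² − ½·26.12 = 35.94.
Planner sets s_i = Σα_j = 7 for every i, so S^SO = 2·7 = 14.
W^SO = (Σα)·S^SO − ½·2·(Σα)² = (2/2)·7² = 49.
Deadweight loss = W^SO − W^NE = 13.06.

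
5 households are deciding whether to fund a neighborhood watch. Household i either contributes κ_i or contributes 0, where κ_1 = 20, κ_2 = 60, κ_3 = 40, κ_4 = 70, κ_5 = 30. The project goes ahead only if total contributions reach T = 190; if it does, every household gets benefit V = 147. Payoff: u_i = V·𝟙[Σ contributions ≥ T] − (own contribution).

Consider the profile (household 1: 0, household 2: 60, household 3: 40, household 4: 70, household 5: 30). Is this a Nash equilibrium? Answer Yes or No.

Total = 200 ≥ 190: provided.
Household 1 (pledges 0, payoff 147): pledging 20 → total 220, payoff 127. No gain.
Household 2 (pledges 60, payoff 87): dropping to 0 → total 140, payoff 0. No gain.
Household 3 (pledges 40, payoff 107): dropping to 0 → total 160, payoff 0. No gain.
Household 4 (pledges 70, payoff 77): dropping to 0 → total 130, payoff 0. No gain.
Household 5 (pledges 30, payoff 117): dropping to 0 → total 170, payoff 0. No gain.

Yes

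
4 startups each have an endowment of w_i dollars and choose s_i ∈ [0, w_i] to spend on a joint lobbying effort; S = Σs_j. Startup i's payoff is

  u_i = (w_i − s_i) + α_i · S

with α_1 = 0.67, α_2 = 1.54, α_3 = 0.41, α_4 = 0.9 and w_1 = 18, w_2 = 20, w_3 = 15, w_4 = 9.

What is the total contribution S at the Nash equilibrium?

20

∂u_i/∂s_i = α_i − 1, so startup i contributes w_i if α_i > 1, else 0.
α_i > 1 for i ∈ {2}; NE contributions (0, 20, 0, 0), S = 20.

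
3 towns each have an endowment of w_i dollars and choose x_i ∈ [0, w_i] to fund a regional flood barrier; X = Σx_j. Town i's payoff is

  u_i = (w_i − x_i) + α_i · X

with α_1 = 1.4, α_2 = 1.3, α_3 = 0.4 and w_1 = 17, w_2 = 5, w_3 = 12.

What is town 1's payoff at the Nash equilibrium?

30.8

∂u_i/∂x_i = α_i − 1, so town i contributes w_i if α_i > 1, else 0.
α_i > 1 for i ∈ {1, 2}; NE contributions (17, 5, 0), X = 22.
u_1 = (17 − 17) + 1.4·22 = 30.8.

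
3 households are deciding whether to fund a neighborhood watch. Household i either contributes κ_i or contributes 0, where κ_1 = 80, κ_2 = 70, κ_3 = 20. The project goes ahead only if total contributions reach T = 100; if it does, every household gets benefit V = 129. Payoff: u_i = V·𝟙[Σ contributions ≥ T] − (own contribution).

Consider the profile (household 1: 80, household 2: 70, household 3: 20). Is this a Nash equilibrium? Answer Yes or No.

No

Total = 170 ≥ 100: provided.
Household 1 (pledges 80, payoff 49): dropping to 0 → total 90, payoff 0. No gain.
Household 2 (pledges 70, payoff 59): dropping to 0 → total 100, payoff 129. Profitable deviation.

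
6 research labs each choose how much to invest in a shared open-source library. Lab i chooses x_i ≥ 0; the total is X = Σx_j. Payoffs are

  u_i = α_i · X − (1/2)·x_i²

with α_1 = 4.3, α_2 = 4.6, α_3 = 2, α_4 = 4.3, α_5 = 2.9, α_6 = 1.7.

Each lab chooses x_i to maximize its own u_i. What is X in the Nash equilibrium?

Lab i's FOC: ∂u_i/∂x_i = α_i − x_i = 0, so x_i* = α_i.
NE contributions = (4.3, 4.6, 2, 4.3, 2.9, 1.7); X = 19.8.

19.8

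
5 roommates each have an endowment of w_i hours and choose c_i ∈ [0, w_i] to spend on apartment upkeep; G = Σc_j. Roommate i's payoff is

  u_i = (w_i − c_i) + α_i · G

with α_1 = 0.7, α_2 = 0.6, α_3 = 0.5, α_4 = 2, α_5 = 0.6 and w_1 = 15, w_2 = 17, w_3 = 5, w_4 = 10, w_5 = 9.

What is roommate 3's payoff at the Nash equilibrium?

10

∂u_i/∂c_i = α_i − 1, so roommate i contributes w_i if α_i > 1, else 0.
α_i > 1 for i ∈ {4}; NE contributions (0, 0, 0, 10, 0), G = 10.
u_3 = (5 − 0) + 0.5·10 = 10.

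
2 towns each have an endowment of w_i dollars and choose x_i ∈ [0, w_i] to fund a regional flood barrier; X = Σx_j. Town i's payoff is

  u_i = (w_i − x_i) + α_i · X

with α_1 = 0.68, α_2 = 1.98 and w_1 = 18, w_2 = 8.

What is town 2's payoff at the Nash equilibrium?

∂u_i/∂x_i = α_i − 1, so town i contributes w_i if α_i > 1, else 0.
α_i > 1 for i ∈ {2}; NE contributions (0, 8), X = 8.
u_2 = (8 − 8) + 1.98·8 = 15.84.

15.84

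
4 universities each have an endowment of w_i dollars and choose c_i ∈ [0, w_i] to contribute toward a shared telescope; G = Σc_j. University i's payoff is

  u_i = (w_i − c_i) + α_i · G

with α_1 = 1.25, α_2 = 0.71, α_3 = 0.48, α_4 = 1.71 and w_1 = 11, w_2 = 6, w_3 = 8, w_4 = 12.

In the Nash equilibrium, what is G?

23

∂u_i/∂c_i = α_i − 1, so university i contributes w_i if α_i > 1, else 0.
α_i > 1 for i ∈ {1, 4}; NE contributions (11, 0, 0, 12), G = 23.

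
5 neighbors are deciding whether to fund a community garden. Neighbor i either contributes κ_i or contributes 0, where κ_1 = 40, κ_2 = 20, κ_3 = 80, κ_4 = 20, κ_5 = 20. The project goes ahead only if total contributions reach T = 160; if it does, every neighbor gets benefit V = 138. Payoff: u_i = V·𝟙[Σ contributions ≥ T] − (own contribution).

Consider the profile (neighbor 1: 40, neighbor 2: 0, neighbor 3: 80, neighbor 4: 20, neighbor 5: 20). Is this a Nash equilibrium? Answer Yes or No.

Total = 160 ≥ 160: provided.
Neighbor 1 (pledges 40, payoff 98): dropping to 0 → total 120, payoff 0. No gain.
Neighbor 2 (pledges 0, payoff 138): pledging 20 → total 180, payoff 118. No gain.
Neighbor 3 (pledges 80, payoff 58): dropping to 0 → total 80, payoff 0. No gain.
Neighbor 4 (pledges 20, payoff 118): dropping to 0 → total 140, payoff 0. No gain.
Neighbor 5 (pledges 20, payoff 118): dropping to 0 → total 140, payoff 0. No gain.

Yes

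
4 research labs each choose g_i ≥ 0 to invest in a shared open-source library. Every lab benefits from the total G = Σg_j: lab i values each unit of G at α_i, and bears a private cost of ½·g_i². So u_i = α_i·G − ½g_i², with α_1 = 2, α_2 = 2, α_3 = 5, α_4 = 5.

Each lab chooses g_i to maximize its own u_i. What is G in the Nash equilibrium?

Lab i's FOC: ∂u_i/∂g_i = α_i − g_i = 0, so g_i* = α_i.
NE contributions = (2, 2, 5, 5); G = 14.

14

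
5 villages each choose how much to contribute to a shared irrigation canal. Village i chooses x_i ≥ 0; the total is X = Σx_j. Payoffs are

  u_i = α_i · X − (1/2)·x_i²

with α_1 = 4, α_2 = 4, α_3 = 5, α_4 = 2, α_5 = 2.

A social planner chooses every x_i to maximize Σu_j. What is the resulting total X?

Planner FOC: ∂(Σu_j)/∂x_i = (Σα_j) − x_i = 0, so x_i^SO = Σα_j = 17 for every i; X^SO = 85.

85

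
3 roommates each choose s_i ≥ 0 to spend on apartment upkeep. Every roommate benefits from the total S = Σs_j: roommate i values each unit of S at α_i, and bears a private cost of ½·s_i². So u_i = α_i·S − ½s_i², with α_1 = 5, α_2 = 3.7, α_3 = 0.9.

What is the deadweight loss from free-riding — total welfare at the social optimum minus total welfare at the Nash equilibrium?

65.83

Roommate i's FOC: ∂u_i/∂s_i = α_i − s_i = 0, so s_i* = α_i.
NE contributions = (5, 3.7, 0.9); S = 9.6.
W^NE = (Σα)·S − ½Σα_i² = 9.6² − ½·39.5 = 72.41.
Planner sets s_i = Σα_j = 9.6 for every i, so S^SO = 3·9.6 = 28.8.
W^SO = (Σα)·S^SO − ½·3·(Σα)² = (3/2)·9.6² = 138.24.
Deadweight loss = W^SO − W^NE = 65.83.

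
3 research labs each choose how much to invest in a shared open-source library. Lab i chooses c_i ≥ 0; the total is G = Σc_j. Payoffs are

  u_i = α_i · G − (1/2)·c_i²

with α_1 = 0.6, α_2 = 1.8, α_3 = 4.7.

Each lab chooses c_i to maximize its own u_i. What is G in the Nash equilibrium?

Lab i's FOC: ∂u_i/∂c_i = α_i − c_i = 0, so c_i* = α_i.
NE contributions = (0.6, 1.8, 4.7); G = 7.1.

7.1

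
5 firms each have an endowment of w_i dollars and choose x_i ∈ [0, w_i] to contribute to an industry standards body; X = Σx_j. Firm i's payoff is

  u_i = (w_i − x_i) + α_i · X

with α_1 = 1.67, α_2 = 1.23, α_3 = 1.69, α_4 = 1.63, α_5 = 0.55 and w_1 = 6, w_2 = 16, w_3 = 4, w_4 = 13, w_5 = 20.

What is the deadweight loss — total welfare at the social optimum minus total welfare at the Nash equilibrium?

115.4

∂u_i/∂x_i = α_i − 1, so firm i contributes w_i if α_i > 1, else 0.
α_i > 1 for i ∈ {1, 2, 3, 4}; NE contributions (6, 16, 4, 13, 0), X = 39.
W^NE = Σw_i − X^NE + (Σα_i)·X^NE = 59 + 5.77·39 = 284.03.
Planner: ∂(Σu_j)/∂x_i = Σα_j − 1 = 5.77 > 0, so everyone contributes w_i; X^SO = 59, W^SO = 59 + 5.77·59 = 399.43.
Deadweight loss = 115.4.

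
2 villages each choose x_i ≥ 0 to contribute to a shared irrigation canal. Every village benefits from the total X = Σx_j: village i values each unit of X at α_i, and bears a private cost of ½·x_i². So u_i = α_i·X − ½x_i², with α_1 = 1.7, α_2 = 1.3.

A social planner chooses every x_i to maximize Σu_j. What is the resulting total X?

Planner FOC: ∂(Σu_j)/∂x_i = (Σα_j) − x_i = 0, so x_i^SO = Σα_j = 3 for every i; X^SO = 6.

6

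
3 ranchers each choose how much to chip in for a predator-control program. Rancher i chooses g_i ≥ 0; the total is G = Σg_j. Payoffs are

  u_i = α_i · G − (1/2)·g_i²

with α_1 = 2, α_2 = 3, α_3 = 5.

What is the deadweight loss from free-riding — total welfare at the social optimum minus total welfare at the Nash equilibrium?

Rancher i's FOC: ∂u_i/∂g_i = α_i − g_i = 0, so g_i* = α_i.
NE contributions = (2, 3, 5); G = 10.
W^NE = (Σα)·G − ½Σα_i² = 10² − ½·38 = 81.
Planner sets g_i = Σα_j = 10 for every i, so G^SO = 3·10 = 30.
W^SO = (Σα)·G^SO − ½·3·(Σα)² = (3/2)·10² = 150.
Deadweight loss = W^SO − W^NE = 69.

69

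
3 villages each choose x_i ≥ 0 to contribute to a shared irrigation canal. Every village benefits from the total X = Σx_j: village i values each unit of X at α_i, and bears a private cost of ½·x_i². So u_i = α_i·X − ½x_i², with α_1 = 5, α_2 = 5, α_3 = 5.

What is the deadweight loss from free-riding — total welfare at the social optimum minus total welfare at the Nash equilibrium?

Village i's FOC: ∂u_i/∂x_i = α_i − x_i = 0, so x_i* = α_i.
NE contributions = (5, 5, 5); X = 15.
W^NE = (Σα)·X − ½Σα_i² = 15² − ½·75 = 187.5.
Planner sets x_i = Σα_j = 15 for every i, so X^SO = 3·15 = 45.
W^SO = (Σα)·X^SO − ½·3·(Σα)² = (3/2)·15² = 337.5.
Deadweight loss = W^SO − W^NE = 150.

150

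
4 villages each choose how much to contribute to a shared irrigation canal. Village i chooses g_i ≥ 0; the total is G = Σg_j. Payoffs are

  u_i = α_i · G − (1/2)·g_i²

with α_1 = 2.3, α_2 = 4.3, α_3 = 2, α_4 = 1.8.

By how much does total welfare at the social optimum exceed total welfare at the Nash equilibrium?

123.67

Village i's FOC: ∂u_i/∂g_i = α_i − g_i = 0, so g_i* = α_i.
NE contributions = (2.3, 4.3, 2, 1.8); G = 10.4.
W^NE = (Σα)·G − ½Σα_i² = 10.4² − ½·31.02 = 92.65.
Planner sets g_i = Σα_j = 10.4 for every i, so G^SO = 4·10.4 = 41.6.
W^SO = (Σα)·G^SO − ½·4·(Σα)² = (4/2)·10.4² = 216.32.
Deadweight loss = W^SO − W^NE = 123.67.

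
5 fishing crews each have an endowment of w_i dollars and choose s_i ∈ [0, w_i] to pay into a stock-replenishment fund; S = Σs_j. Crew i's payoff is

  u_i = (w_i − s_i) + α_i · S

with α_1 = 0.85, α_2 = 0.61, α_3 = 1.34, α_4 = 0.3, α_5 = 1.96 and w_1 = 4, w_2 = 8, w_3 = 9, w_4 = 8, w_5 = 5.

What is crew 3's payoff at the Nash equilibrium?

∂u_i/∂s_i = α_i − 1, so crew i contributes w_i if α_i > 1, else 0.
α_i > 1 for i ∈ {3, 5}; NE contributions (0, 0, 9, 0, 5), S = 14.
u_3 = (9 − 9) + 1.34·14 = 18.76.

18.76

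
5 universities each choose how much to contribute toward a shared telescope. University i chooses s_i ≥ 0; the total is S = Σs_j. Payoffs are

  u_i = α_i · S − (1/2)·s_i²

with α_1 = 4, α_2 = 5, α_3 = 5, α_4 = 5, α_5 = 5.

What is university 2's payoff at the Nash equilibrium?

University i's FOC: ∂u_i/∂s_i = α_i − s_i = 0, so s_i* = α_i.
NE contributions = (4, 5, 5, 5, 5); S = 24.
u_2 = α_2·S − ½·(s_2)² = 5·24 − ½·5² = 107.5.

107.5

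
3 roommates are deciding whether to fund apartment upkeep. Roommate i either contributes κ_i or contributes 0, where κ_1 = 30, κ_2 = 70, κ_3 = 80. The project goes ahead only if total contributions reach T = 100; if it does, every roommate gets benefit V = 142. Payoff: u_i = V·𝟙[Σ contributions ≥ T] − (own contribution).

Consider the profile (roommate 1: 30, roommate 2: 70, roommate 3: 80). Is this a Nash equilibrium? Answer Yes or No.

No

Total = 180 ≥ 100: provided.
Roommate 1 (pledges 30, payoff 112): dropping to 0 → total 150, payoff 142. Profitable deviation.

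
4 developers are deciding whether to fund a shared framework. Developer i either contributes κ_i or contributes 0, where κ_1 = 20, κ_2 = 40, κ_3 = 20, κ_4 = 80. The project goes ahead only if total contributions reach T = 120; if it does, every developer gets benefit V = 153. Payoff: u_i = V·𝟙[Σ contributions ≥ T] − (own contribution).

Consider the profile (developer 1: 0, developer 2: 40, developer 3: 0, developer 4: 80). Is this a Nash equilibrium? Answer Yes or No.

Yes

Total = 120 ≥ 120: provided.
Developer 1 (pledges 0, payoff 153): pledging 20 → total 140, payoff 133. No gain.
Developer 2 (pledges 40, payoff 113): dropping to 0 → total 80, payoff 0. No gain.
Developer 3 (pledges 0, payoff 153): pledging 20 → total 140, payoff 133. No gain.
Developer 4 (pledges 80, payoff 73): dropping to 0 → total 40, payoff 0. No gain.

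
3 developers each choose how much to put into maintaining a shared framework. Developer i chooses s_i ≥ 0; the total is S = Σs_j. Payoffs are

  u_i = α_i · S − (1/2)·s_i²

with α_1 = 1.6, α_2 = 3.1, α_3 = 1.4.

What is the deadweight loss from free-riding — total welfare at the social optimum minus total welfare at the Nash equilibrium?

Developer i's FOC: ∂u_i/∂s_i = α_i − s_i = 0, so s_i* = α_i.
NE contributions = (1.6, 3.1, 1.4); S = 6.1.
W^NE = (Σα)·S − ½Σα_i² = 6.1² − ½·14.13 = 30.145.
Planner sets s_i = Σα_j = 6.1 for every i, so S^SO = 3·6.1 = 18.3.
W^SO = (Σα)·S^SO − ½·3·(Σα)² = (3/2)·6.1² = 55.815.
Deadweight loss = W^SO − W^NE = 25.67.

25.67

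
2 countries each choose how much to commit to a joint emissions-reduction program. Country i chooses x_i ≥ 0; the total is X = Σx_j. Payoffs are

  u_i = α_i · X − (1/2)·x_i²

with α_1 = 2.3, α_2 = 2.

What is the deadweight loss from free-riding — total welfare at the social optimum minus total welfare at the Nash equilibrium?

4.645

Country i's FOC: ∂u_i/∂x_i = α_i − x_i = 0, so x_i* = α_i.
NE contributions = (2.3, 2); X = 4.3.
W^NE = (Σα)·X − ½Σα_i² = 4.3² − ½·9.29 = 13.845.
Planner sets x_i = Σα_j = 4.3 for every i, so X^SO = 2·4.3 = 8.6.
W^SO = (Σα)·X^SO − ½·2·(Σα)² = (2/2)·4.3² = 18.49.
Deadweight loss = W^SO − W^NE = 4.645.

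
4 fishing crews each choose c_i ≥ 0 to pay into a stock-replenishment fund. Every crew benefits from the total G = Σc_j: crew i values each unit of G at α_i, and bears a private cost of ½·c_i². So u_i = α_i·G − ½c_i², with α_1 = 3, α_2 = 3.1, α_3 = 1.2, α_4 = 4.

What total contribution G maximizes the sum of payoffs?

Planner FOC: ∂(Σu_j)/∂c_i = (Σα_j) − c_i = 0, so c_i^SO = Σα_j = 11.3 for every i; G^SO = 45.2.

45.2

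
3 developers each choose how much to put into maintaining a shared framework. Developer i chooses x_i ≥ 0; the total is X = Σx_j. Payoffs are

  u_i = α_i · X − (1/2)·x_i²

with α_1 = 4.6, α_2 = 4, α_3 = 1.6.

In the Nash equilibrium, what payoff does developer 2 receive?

32.8

Developer i's FOC: ∂u_i/∂x_i = α_i − x_i = 0, so x_i* = α_i.
NE contributions = (4.6, 4, 1.6); X = 10.2.
u_2 = α_2·X − ½·(x_2)² = 4·10.2 − ½·4² = 32.8.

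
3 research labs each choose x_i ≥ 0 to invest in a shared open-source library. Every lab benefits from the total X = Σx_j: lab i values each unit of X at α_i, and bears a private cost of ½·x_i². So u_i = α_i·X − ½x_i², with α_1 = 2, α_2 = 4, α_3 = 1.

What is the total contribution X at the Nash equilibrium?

7

Lab i's FOC: ∂u_i/∂x_i = α_i − x_i = 0, so x_i* = α_i.
NE contributions = (2, 4, 1); X = 7.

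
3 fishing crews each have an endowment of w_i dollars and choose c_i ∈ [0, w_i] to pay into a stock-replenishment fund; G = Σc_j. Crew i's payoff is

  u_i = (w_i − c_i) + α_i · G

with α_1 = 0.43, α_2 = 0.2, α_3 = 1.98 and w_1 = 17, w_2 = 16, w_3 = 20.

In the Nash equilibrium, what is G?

∂u_i/∂c_i = α_i − 1, so crew i contributes w_i if α_i > 1, else 0.
α_i > 1 for i ∈ {3}; NE contributions (0, 0, 20), G = 20.

20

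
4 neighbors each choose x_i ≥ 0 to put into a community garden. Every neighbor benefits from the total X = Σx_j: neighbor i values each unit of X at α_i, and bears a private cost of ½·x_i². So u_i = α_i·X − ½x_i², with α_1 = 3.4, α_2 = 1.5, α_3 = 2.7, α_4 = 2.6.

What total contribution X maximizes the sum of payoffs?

40.8

Planner FOC: ∂(Σu_j)/∂x_i = (Σα_j) − x_i = 0, so x_i^SO = Σα_j = 10.2 for every i; X^SO = 40.8.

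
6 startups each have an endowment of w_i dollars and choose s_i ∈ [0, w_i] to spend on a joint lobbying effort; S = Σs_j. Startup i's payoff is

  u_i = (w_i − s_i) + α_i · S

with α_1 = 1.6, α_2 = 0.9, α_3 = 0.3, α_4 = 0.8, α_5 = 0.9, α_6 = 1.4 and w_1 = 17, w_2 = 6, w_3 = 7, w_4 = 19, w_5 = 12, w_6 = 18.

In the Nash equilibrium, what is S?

∂u_i/∂s_i = α_i − 1, so startup i contributes w_i if α_i > 1, else 0.
α_i > 1 for i ∈ {1, 6}; NE contributions (17, 0, 0, 0, 0, 18), S = 35.

35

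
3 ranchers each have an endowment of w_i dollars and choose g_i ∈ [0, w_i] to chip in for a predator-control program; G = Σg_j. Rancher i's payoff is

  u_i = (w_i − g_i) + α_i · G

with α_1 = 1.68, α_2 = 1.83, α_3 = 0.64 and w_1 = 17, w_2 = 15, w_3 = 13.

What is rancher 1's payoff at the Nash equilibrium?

53.76

∂u_i/∂g_i = α_i − 1, so rancher i contributes w_i if α_i > 1, else 0.
α_i > 1 for i ∈ {1, 2}; NE contributions (17, 15, 0), G = 32.
u_1 = (17 − 17) + 1.68·32 = 53.76.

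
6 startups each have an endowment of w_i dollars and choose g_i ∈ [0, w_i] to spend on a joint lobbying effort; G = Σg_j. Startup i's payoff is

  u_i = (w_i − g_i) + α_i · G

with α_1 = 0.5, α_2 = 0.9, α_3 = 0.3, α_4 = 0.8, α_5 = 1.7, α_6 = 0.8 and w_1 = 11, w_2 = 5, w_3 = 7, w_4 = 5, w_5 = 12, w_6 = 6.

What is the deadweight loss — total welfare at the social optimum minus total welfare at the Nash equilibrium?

∂u_i/∂g_i = α_i − 1, so startup i contributes w_i if α_i > 1, else 0.
α_i > 1 for i ∈ {5}; NE contributions (0, 0, 0, 0, 12, 0), G = 12.
W^NE = Σw_i − G^NE + (Σα_i)·G^NE = 46 + 4·12 = 94.
Planner: ∂(Σu_j)/∂g_i = Σα_j − 1 = 4 > 0, so everyone contributes w_i; G^SO = 46, W^SO = 46 + 4·46 = 230.
Deadweight loss = 136.

136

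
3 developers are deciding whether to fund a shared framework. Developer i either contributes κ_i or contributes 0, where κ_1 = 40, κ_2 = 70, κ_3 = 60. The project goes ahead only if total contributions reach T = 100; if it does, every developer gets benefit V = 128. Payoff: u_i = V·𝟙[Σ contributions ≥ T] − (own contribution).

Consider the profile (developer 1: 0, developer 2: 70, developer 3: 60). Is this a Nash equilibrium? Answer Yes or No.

Total = 130 ≥ 100: provided.
Developer 1 (pledges 0, payoff 128): pledging 40 → total 170, payoff 88. No gain.
Developer 2 (pledges 70, payoff 58): dropping to 0 → total 60, payoff 0. No gain.
Developer 3 (pledges 60, payoff 68): dropping to 0 → total 70, payoff 0. No gain.

Yes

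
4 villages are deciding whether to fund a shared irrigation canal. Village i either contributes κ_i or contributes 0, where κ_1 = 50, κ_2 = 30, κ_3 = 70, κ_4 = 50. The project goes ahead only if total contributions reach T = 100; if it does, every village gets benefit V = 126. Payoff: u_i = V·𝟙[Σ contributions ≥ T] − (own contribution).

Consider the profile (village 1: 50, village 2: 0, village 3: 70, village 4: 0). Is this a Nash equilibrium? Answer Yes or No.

Yes

Total = 120 ≥ 100: provided.
Village 1 (pledges 50, payoff 76): dropping to 0 → total 70, payoff 0. No gain.
Village 2 (pledges 0, payoff 126): pledging 30 → total 150, payoff 96. No gain.
Village 3 (pledges 70, payoff 56): dropping to 0 → total 50, payoff 0. No gain.
Village 4 (pledges 0, payoff 126): pledging 50 → total 170, payoff 76. No gain.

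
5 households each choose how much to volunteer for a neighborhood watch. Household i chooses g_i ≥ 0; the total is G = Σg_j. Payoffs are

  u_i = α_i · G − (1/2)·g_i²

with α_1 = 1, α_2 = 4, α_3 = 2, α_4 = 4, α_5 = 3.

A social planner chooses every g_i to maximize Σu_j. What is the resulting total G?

70

Planner FOC: ∂(Σu_j)/∂g_i = (Σα_j) − g_i = 0, so g_i^SO = Σα_j = 14 for every i; G^SO = 70.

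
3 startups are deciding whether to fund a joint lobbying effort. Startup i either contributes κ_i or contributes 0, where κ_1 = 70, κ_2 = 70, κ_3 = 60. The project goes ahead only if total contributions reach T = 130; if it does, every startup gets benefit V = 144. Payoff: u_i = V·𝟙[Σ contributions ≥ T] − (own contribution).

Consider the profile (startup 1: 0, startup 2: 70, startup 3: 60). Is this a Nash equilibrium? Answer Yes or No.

Total = 130 ≥ 130: provided.
Startup 1 (pledges 0, payoff 144): pledging 70 → total 200, payoff 74. No gain.
Startup 2 (pledges 70, payoff 74): dropping to 0 → total 60, payoff 0. No gain.
Startup 3 (pledges 60, payoff 84): dropping to 0 → total 70, payoff 0. No gain.

Yes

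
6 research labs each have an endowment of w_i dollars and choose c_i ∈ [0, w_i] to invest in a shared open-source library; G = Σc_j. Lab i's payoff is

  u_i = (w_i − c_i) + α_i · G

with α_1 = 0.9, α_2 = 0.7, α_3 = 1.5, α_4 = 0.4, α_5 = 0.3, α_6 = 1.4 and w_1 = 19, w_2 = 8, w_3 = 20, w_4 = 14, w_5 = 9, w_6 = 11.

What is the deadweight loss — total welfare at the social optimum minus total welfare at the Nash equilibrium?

∂u_i/∂c_i = α_i − 1, so lab i contributes w_i if α_i > 1, else 0.
α_i > 1 for i ∈ {3, 6}; NE contributions (0, 0, 20, 0, 0, 11), G = 31.
W^NE = Σw_i − G^NE + (Σα_i)·G^NE = 81 + 4.2·31 = 211.2.
Planner: ∂(Σu_j)/∂c_i = Σα_j − 1 = 4.2 > 0, so everyone contributes w_i; G^SO = 81, W^SO = 81 + 4.2·81 = 421.2.
Deadweight loss = 210.

210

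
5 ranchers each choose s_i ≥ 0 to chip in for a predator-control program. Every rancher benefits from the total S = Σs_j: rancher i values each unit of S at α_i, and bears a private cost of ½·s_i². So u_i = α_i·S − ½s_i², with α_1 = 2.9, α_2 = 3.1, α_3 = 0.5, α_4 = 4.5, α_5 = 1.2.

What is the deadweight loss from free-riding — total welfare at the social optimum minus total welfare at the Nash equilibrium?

243.24

Rancher i's FOC: ∂u_i/∂s_i = α_i − s_i = 0, so s_i* = α_i.
NE contributions = (2.9, 3.1, 0.5, 4.5, 1.2); S = 12.2.
W^NE = (Σα)·S − ½Σα_i² = 12.2² − ½·39.96 = 128.86.
Planner sets s_i = Σα_j = 12.2 for every i, so S^SO = 5·12.2 = 61.
W^SO = (Σα)·S^SO − ½·5·(Σα)² = (5/2)·12.2² = 372.1.
Deadweight loss = W^SO − W^NE = 243.24.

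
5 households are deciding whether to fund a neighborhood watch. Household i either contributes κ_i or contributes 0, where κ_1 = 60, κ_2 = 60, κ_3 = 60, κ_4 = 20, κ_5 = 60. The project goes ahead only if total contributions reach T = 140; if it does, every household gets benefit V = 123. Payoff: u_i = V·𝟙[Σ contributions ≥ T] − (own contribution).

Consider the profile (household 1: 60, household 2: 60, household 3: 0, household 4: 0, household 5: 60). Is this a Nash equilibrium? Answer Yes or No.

Yes

Total = 180 ≥ 140: provided.
Household 1 (pledges 60, payoff 63): dropping to 0 → total 120, payoff 0. No gain.
Household 2 (pledges 60, payoff 63): dropping to 0 → total 120, payoff 0. No gain.
Household 3 (pledges 0, payoff 123): pledging 60 → total 240, payoff 63. No gain.
Household 4 (pledges 0, payoff 123): pledging 20 → total 200, payoff 103. No gain.
Household 5 (pledges 60, payoff 63): dropping to 0 → total 120, payoff 0. No gain.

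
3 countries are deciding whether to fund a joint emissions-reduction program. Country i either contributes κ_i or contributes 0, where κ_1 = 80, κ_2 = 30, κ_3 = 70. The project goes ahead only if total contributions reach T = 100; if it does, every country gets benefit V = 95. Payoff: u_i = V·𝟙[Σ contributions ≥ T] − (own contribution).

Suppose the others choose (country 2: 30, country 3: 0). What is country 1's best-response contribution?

80

Others' total = 30. Contributing 80 brings total to 110 ≥ 100: gain V − κ_1 = 15.
Best response: 80.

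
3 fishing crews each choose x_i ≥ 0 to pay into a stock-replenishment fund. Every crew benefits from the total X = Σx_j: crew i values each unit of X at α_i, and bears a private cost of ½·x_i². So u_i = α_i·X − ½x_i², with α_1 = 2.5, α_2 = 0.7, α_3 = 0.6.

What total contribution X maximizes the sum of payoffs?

11.4

Planner FOC: ∂(Σu_j)/∂x_i = (Σα_j) − x_i = 0, so x_i^SO = Σα_j = 3.8 for every i; X^SO = 11.4.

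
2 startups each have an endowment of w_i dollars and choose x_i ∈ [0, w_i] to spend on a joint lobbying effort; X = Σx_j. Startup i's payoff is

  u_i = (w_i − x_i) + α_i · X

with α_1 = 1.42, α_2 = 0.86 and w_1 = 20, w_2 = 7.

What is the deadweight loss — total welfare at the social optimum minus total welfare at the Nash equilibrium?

∂u_i/∂x_i = α_i − 1, so startup i contributes w_i if α_i > 1, else 0.
α_i > 1 for i ∈ {1}; NE contributions (20, 0), X = 20.
W^NE = Σw_i − X^NE + (Σα_i)·X^NE = 27 + 1.28·20 = 52.6.
Planner: ∂(Σu_j)/∂x_i = Σα_j − 1 = 1.28 > 0, so everyone contributes w_i; X^SO = 27, W^SO = 27 + 1.28·27 = 61.56.
Deadweight loss = 8.96.

8.96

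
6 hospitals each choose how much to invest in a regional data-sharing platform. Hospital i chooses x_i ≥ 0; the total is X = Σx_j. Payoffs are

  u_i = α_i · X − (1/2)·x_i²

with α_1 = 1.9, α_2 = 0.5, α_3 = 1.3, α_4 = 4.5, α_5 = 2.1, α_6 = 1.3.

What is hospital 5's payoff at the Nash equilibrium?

Hospital i's FOC: ∂u_i/∂x_i = α_i − x_i = 0, so x_i* = α_i.
NE contributions = (1.9, 0.5, 1.3, 4.5, 2.1, 1.3); X = 11.6.
u_5 = α_5·X − ½·(x_5)² = 2.1·11.6 − ½·2.1² = 22.155.

22.155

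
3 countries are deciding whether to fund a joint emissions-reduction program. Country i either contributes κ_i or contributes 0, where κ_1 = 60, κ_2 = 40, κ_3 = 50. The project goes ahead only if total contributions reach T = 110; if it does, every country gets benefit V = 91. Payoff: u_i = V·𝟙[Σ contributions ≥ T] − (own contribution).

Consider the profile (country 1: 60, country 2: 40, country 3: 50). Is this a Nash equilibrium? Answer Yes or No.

Total = 150 ≥ 110: provided.
Country 1 (pledges 60, payoff 31): dropping to 0 → total 90, payoff 0. No gain.
Country 2 (pledges 40, payoff 51): dropping to 0 → total 110, payoff 91. Profitable deviation.

No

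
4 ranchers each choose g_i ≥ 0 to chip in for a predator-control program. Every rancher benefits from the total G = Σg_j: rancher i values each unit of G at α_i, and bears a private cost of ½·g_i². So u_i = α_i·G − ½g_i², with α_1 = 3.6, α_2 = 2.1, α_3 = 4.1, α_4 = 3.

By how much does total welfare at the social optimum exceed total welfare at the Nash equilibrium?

Rancher i's FOC: ∂u_i/∂g_i = α_i − g_i = 0, so g_i* = α_i.
NE contributions = (3.6, 2.1, 4.1, 3); G = 12.8.
W^NE = (Σα)·G − ½Σα_i² = 12.8² − ½·43.18 = 142.25.
Planner sets g_i = Σα_j = 12.8 for every i, so G^SO = 4·12.8 = 51.2.
W^SO = (Σα)·G^SO − ½·4·(Σα)² = (4/2)·12.8² = 327.68.
Deadweight loss = W^SO − W^NE = 185.43.

185.43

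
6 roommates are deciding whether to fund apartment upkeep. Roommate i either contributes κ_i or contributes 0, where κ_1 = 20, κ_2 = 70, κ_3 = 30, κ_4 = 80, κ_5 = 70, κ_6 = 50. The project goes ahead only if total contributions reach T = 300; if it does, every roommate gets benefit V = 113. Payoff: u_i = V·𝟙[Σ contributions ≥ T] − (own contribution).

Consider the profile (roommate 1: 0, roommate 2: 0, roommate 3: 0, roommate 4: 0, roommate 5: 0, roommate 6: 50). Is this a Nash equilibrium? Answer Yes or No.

Total = 50 < 300: not provided.
Roommate 1 (pledges 0, payoff 0): pledging 20 → total 70, payoff -20. No gain.
Roommate 2 (pledges 0, payoff 0): pledging 70 → total 120, payoff -70. No gain.
Roommate 3 (pledges 0, payoff 0): pledging 30 → total 80, payoff -30. No gain.
Roommate 4 (pledges 0, payoff 0): pledging 80 → total 130, payoff -80. No gain.
Roommate 5 (pledges 0, payoff 0): pledging 70 → total 120, payoff -70. No gain.
Roommate 6 (pledges 50, payoff -50): dropping to 0 → total 0, payoff 0. Profitable deviation.

No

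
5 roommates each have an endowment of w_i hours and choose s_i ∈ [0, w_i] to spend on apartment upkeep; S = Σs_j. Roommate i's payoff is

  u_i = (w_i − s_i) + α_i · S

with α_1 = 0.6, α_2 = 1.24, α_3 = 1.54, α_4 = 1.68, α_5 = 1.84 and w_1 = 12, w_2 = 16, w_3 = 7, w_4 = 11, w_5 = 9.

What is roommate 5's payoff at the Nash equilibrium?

∂u_i/∂s_i = α_i − 1, so roommate i contributes w_i if α_i > 1, else 0.
α_i > 1 for i ∈ {2, 3, 4, 5}; NE contributions (0, 16, 7, 11, 9), S = 43.
u_5 = (9 − 9) + 1.84·43 = 79.12.

79.12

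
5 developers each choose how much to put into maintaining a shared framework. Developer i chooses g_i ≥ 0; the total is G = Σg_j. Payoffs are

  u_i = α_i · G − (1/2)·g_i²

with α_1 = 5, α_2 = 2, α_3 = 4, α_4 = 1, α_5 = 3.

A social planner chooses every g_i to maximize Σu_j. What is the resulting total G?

Planner FOC: ∂(Σu_j)/∂g_i = (Σα_j) − g_i = 0, so g_i^SO = Σα_j = 15 for every i; G^SO = 75.

75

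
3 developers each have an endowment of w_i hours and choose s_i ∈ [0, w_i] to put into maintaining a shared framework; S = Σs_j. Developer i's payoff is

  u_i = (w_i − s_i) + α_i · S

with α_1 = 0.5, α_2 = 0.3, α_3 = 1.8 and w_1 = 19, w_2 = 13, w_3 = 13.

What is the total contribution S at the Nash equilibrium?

∂u_i/∂s_i = α_i − 1, so developer i contributes w_i if α_i > 1, else 0.
α_i > 1 for i ∈ {3}; NE contributions (0, 0, 13), S = 13.

13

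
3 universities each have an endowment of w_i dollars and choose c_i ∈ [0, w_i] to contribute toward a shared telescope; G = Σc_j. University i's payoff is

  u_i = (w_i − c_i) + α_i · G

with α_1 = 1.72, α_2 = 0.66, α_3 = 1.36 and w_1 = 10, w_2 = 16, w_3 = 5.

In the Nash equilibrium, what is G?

∂u_i/∂c_i = α_i − 1, so university i contributes w_i if α_i > 1, else 0.
α_i > 1 for i ∈ {1, 3}; NE contributions (10, 0, 5), G = 15.

15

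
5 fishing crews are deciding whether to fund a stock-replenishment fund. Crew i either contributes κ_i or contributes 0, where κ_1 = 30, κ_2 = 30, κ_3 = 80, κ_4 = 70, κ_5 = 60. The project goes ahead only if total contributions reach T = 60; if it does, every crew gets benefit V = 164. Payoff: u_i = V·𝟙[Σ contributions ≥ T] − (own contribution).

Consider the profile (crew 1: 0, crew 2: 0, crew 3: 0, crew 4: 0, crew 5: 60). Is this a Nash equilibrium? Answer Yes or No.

Total = 60 ≥ 60: provided.
Crew 1 (pledges 0, payoff 164): pledging 30 → total 90, payoff 134. No gain.
Crew 2 (pledges 0, payoff 164): pledging 30 → total 90, payoff 134. No gain.
Crew 3 (pledges 0, payoff 164): pledging 80 → total 140, payoff 84. No gain.
Crew 4 (pledges 0, payoff 164): pledging 70 → total 130, payoff 94. No gain.
Crew 5 (pledges 60, payoff 104): dropping to 0 → total 0, payoff 0. No gain.

Yes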